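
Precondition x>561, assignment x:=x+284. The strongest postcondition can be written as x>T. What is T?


Formula: sp(P, x:=E) = exists old_x. (x = E[old_x/x]) AND P[old_x/x] (old_x is the value of x before the assignment; eliminate old_x by solving x = E[old_x/x] for old_x)
Step 1: Precondition P: x>561, i.e. old_x > 561
Step 2: Assignment gives x = old_x + 284, so old_x = x - 284
Step 3: Substitute into P: x - 284 > 561
Step 4: Simplify: x > 561+284 = 845

845


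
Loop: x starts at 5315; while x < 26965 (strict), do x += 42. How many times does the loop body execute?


Step 1: x goes from 5315 toward 26965 by 42; the body runs while x<26965, so iterations = ceil((bound-start)/step)
Step 2: Distance=21650
Step 3: ceil(21650/42)=516

516


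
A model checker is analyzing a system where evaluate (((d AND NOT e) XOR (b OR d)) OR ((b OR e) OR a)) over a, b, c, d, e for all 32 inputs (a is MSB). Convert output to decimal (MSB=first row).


Formula: (((d AND NOT e) XOR (b OR d)) OR ((b OR e) OR a)) over a, b, c, d, e (32 rows)
Evaluate each row (bits = a,b,c,d,e, MSB first):
  row 0 [00000]: (((0 AND NOT 0) XOR (0 OR 0)) OR ((0 OR 0) OR 0)) -> 0
  row 1 [00001]: (((0 AND NOT 1) XOR (0 OR 0)) OR ((0 OR 1) OR 0)) -> 1
  row 2 [00010]: (((1 AND NOT 0) XOR (0 OR 1)) OR ((0 OR 0) OR 0)) -> 0
  row 3 [00011]: (((1 AND NOT 1) XOR (0 OR 1)) OR ((0 OR 1) OR 0)) -> 1
  row 4 [00100]: (((0 AND NOT 0) XOR (0 OR 0)) OR ((0 OR 0) OR 0)) -> 0
  row 5 [00101]: (((0 AND NOT 1) XOR (0 OR 0)) OR ((0 OR 1) OR 0)) -> 1
  row 6 [00110]: (((1 AND NOT 0) XOR (0 OR 1)) OR ((0 OR 0) OR 0)) -> 0
  row 7 [00111]: (((1 AND NOT 1) XOR (0 OR 1)) OR ((0 OR 1) OR 0)) -> 1
  row 8 [01000]: (((0 AND NOT 0) XOR (1 OR 0)) OR ((1 OR 0) OR 0)) -> 1
  row 9 [01001]: (((0 AND NOT 1) XOR (1 OR 0)) OR ((1 OR 1) OR 0)) -> 1
  row 10 [01010]: (((1 AND NOT 0) XOR (1 OR 1)) OR ((1 OR 0) OR 0)) -> 1
  row 11 [01011]: (((1 AND NOT 1) XOR (1 OR 1)) OR ((1 OR 1) OR 0)) -> 1
  row 12 [01100]: (((0 AND NOT 0) XOR (1 OR 0)) OR ((1 OR 0) OR 0)) -> 1
  row 13 [01101]: (((0 AND NOT 1) XOR (1 OR 0)) OR ((1 OR 1) OR 0)) -> 1
  row 14 [01110]: (((1 AND NOT 0) XOR (1 OR 1)) OR ((1 OR 0) OR 0)) -> 1
  row 15 [01111]: (((1 AND NOT 1) XOR (1 OR 1)) OR ((1 OR 1) OR 0)) -> 1
  row 16 [10000]: (((0 AND NOT 0) XOR (0 OR 0)) OR ((0 OR 0) OR 1)) -> 1
  row 17 [10001]: (((0 AND NOT 1) XOR (0 OR 0)) OR ((0 OR 1) OR 1)) -> 1
  row 18 [10010]: (((1 AND NOT 0) XOR (0 OR 1)) OR ((0 OR 0) OR 1)) -> 1
  row 19 [10011]: (((1 AND NOT 1) XOR (0 OR 1)) OR ((0 OR 1) OR 1)) -> 1
  row 20 [10100]: (((0 AND NOT 0) XOR (0 OR 0)) OR ((0 OR 0) OR 1)) -> 1
  row 21 [10101]: (((0 AND NOT 1) XOR (0 OR 0)) OR ((0 OR 1) OR 1)) -> 1
  row 22 [10110]: (((1 AND NOT 0) XOR (0 OR 1)) OR ((0 OR 0) OR 1)) -> 1
  row 23 [10111]: (((1 AND NOT 1) XOR (0 OR 1)) OR ((0 OR 1) OR 1)) -> 1
  row 24 [11000]: (((0 AND NOT 0) XOR (1 OR 0)) OR ((1 OR 0) OR 1)) -> 1
  row 25 [11001]: (((0 AND NOT 1) XOR (1 OR 0)) OR ((1 OR 1) OR 1)) -> 1
  row 26 [11010]: (((1 AND NOT 0) XOR (1 OR 1)) OR ((1 OR 0) OR 1)) -> 1
  row 27 [11011]: (((1 AND NOT 1) XOR (1 OR 1)) OR ((1 OR 1) OR 1)) -> 1
  row 28 [11100]: (((0 AND NOT 0) XOR (1 OR 0)) OR ((1 OR 0) OR 1)) -> 1
  row 29 [11101]: (((0 AND NOT 1) XOR (1 OR 0)) OR ((1 OR 1) OR 1)) -> 1
  row 30 [11110]: (((1 AND NOT 0) XOR (1 OR 1)) OR ((1 OR 0) OR 1)) -> 1
  row 31 [11111]: (((1 AND NOT 1) XOR (1 OR 1)) OR ((1 OR 1) OR 1)) -> 1
Full result column, 4 rows per line (a,b,c fixed per line; d,e runs 00..11 left to right):
  rows 0-3 [a,b,c=000]: 0101  = hex 5
  rows 4-7 [a,b,c=001]: 0101  = hex 5
  rows 8-11 [a,b,c=010]: 1111  = hex F
  rows 12-15 [a,b,c=011]: 1111  = hex F
  rows 16-19 [a,b,c=100]: 1111  = hex F
  rows 20-23 [a,b,c=101]: 1111  = hex F
  rows 24-27 [a,b,c=110]: 1111  = hex F
  rows 28-31 [a,b,c=111]: 1111  = hex F
Output column (row 0 .. row 31) = 01010101111111111111111111111111
Output column grouped in 4s = 0101 0101 1111 1111 1111 1111 1111 1111 = 0x55FFFFFF
Convert to decimal digit by digit (value = value*16 + digit):
  5 -> 5
  5*16 + 5 = 85
  85*16 + 15 (F) = 1375
  1375*16 + 15 (F) = 22015
  22015*16 + 15 (F) = 352255
  352255*16 + 15 (F) = 5636095
  5636095*16 + 15 (F) = 90177535
  90177535*16 + 15 (F) = 1442840575
Decimal = 1442840575

1442840575


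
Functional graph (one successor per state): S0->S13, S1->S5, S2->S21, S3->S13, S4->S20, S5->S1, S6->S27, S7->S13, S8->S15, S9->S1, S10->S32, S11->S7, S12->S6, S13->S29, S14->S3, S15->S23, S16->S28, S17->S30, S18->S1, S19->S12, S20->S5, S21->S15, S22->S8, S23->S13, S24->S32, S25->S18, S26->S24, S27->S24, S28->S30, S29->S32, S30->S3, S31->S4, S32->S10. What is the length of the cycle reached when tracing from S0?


Trace from S0 until a state repeats:
  S0 -> S13 -> S29 -> S32 -> S10 -> S32
S32 first seen at step 3, revisited at step 5.
Cycle length = 5 - 3 = 2

2


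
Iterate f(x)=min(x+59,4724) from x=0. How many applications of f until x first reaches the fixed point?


Step 1: x=0, cap=4724, increment=59
Step 2: x grows by 59 each step until capped at 4724; fixed point is x=4724
Step 3: iterations = ceil(4724/59) = 81

81


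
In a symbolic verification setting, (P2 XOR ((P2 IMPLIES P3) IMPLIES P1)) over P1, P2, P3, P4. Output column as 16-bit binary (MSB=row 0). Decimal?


Formula: (P2 XOR ((P2 IMPLIES P3) IMPLIES P1)) over P1, P2, P3, P4 (16 rows)
Evaluate each row (bits = P1,P2,P3,P4, MSB first):
  row 0 [0000]: (0 XOR ((0 IMPLIES 0) IMPLIES 0)) -> 0
  row 1 [0001]: (0 XOR ((0 IMPLIES 0) IMPLIES 0)) -> 0
  row 2 [0010]: (0 XOR ((0 IMPLIES 1) IMPLIES 0)) -> 0
  row 3 [0011]: (0 XOR ((0 IMPLIES 1) IMPLIES 0)) -> 0
  row 4 [0100]: (1 XOR ((1 IMPLIES 0) IMPLIES 0)) -> 0
  row 5 [0101]: (1 XOR ((1 IMPLIES 0) IMPLIES 0)) -> 0
  row 6 [0110]: (1 XOR ((1 IMPLIES 1) IMPLIES 0)) -> 1
  row 7 [0111]: (1 XOR ((1 IMPLIES 1) IMPLIES 0)) -> 1
  row 8 [1000]: (0 XOR ((0 IMPLIES 0) IMPLIES 1)) -> 1
  row 9 [1001]: (0 XOR ((0 IMPLIES 0) IMPLIES 1)) -> 1
  row 10 [1010]: (0 XOR ((0 IMPLIES 1) IMPLIES 1)) -> 1
  row 11 [1011]: (0 XOR ((0 IMPLIES 1) IMPLIES 1)) -> 1
  row 12 [1100]: (1 XOR ((1 IMPLIES 0) IMPLIES 1)) -> 0
  row 13 [1101]: (1 XOR ((1 IMPLIES 0) IMPLIES 1)) -> 0
  row 14 [1110]: (1 XOR ((1 IMPLIES 1) IMPLIES 1)) -> 0
  row 15 [1111]: (1 XOR ((1 IMPLIES 1) IMPLIES 1)) -> 0
Full result column, 4 rows per line (P1,P2 fixed per line; P3,P4 runs 00..11 left to right):
  rows 0-3 [P1,P2=00]: 0000  = hex 0
  rows 4-7 [P1,P2=01]: 0011  = hex 3
  rows 8-11 [P1,P2=10]: 1111  = hex F
  rows 12-15 [P1,P2=11]: 0000  = hex 0
Output column (row 0 .. row 15) = 0000001111110000
Output column grouped in 4s = 0000 0011 1111 0000 = 0x03F0
Convert to decimal digit by digit (value = value*16 + digit):
  0 -> 0
  0*16 + 3 = 3
  3*16 + 15 (F) = 63
  63*16 + 0 = 1008
Decimal = 1008

1008


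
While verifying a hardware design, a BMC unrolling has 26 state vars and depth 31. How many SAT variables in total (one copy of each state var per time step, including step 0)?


BMC unrolls to depth k, creating one copy of each state var for steps 0..k.
Step count = 31 + 1 = 32 (steps 0 through 31)
Vars per step = 26
Total = 26 * 32 = 832

832


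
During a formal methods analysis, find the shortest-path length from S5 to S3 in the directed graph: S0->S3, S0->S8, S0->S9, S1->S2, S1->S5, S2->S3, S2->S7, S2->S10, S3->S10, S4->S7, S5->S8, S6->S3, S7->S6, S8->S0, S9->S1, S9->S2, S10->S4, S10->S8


BFS layer-by-layer from S5:
  dist 0: {S5}
  dist 1: {S8}
  dist 2: {S0}
  dist 3: {S3, S9}
  -> S3 reached at distance 3
Shortest path length = 3

3


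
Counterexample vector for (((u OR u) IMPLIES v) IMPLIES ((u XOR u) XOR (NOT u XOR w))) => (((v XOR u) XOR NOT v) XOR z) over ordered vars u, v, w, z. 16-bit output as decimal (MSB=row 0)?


F1 = (((u OR u) IMPLIES v) IMPLIES ((u XOR u) XOR (NOT u XOR w)))
F2 = (((v XOR u) XOR NOT v) XOR z)
Counterexample to F1=>F2 is where F1=1 and F2=0.
Evaluate each row (bits = u,v,w,z, MSB first):
  row 0 [0000]: F1=1 F2=1 -> F1&~F2 -> 0
  row 1 [0001]: F1=1 F2=0 -> F1&~F2 -> 1
  row 2 [0010]: F1=0 F2=1 -> F1&~F2 -> 0
  row 3 [0011]: F1=0 F2=0 -> F1&~F2 -> 0
  row 4 [0100]: F1=1 F2=1 -> F1&~F2 -> 0
  row 5 [0101]: F1=1 F2=0 -> F1&~F2 -> 1
  row 6 [0110]: F1=0 F2=1 -> F1&~F2 -> 0
  row 7 [0111]: F1=0 F2=0 -> F1&~F2 -> 0
  row 8 [1000]: F1=1 F2=0 -> F1&~F2 -> 1
  row 9 [1001]: F1=1 F2=1 -> F1&~F2 -> 0
  row 10 [1010]: F1=1 F2=0 -> F1&~F2 -> 1
  row 11 [1011]: F1=1 F2=1 -> F1&~F2 -> 0
  row 12 [1100]: F1=0 F2=0 -> F1&~F2 -> 0
  row 13 [1101]: F1=0 F2=1 -> F1&~F2 -> 0
  row 14 [1110]: F1=1 F2=0 -> F1&~F2 -> 1
  row 15 [1111]: F1=1 F2=1 -> F1&~F2 -> 0
Full result column, 4 rows per line (u,v fixed per line; w,z runs 00..11 left to right):
  rows 0-3 [u,v=00]: 0100  = hex 4
  rows 4-7 [u,v=01]: 0100  = hex 4
  rows 8-11 [u,v=10]: 1010  = hex A
  rows 12-15 [u,v=11]: 0010  = hex 2
Counterexample vector (row 0 .. row 15) = 0100010010100010
Output column grouped in 4s = 0100 0100 1010 0010 = 0x44A2
Convert to decimal digit by digit (value = value*16 + digit):
  4 -> 4
  4*16 + 4 = 68
  68*16 + 10 (A) = 1098
  1098*16 + 2 = 17570
Decimal = 17570

17570


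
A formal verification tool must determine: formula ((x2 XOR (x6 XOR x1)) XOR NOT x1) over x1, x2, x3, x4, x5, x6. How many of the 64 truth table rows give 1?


Formula: ((x2 XOR (x6 XOR x1)) XOR NOT x1) over 6 vars (64 rows)
Evaluate each row (x1, x2, x3, x4, x5, x6 as bits, MSB first):
  row 0 [000000]: ((0 XOR (0 XOR 0)) XOR NOT 0) -> 1
  row 1 [000001]: ((0 XOR (1 XOR 0)) XOR NOT 0) -> 0
  row 2 [000010]: ((0 XOR (0 XOR 0)) XOR NOT 0) -> 1
  row 3 [000011]: ((0 XOR (1 XOR 0)) XOR NOT 0) -> 0
  row 4 [000100]: ((0 XOR (0 XOR 0)) XOR NOT 0) -> 1
  (every remaining row is evaluated the same way; all 64 results are listed next)
Full result column, 8 rows per line (x1,x2,x3 fixed per line; x4,x5,x6 runs 000..111 left to right):
  rows 0-7 [x1,x2,x3=000]: 10101010  (ones: 4)
  rows 8-15 [x1,x2,x3=001]: 10101010  (ones: 4)
  rows 16-23 [x1,x2,x3=010]: 01010101  (ones: 4)
  rows 24-31 [x1,x2,x3=011]: 01010101  (ones: 4)
  rows 32-39 [x1,x2,x3=100]: 10101010  (ones: 4)
  rows 40-47 [x1,x2,x3=101]: 10101010  (ones: 4)
  rows 48-55 [x1,x2,x3=110]: 01010101  (ones: 4)
  rows 56-63 [x1,x2,x3=111]: 01010101  (ones: 4)
Count of 1-rows = 4+4+4+4+4+4+4+4 = 32

32


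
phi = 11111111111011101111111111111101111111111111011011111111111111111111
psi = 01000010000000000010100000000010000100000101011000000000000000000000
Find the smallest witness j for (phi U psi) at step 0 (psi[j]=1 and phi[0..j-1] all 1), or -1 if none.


(phi U psi) at 0: need smallest j with psi[j]=1 and phi[i]=1 for all i in [0,j).
Scan from step 0:
  step 0: phi=1, psi=0 -> continue
  step 1: psi=1 and phi held for [0,1) -> witness found
Witness step = 1

1


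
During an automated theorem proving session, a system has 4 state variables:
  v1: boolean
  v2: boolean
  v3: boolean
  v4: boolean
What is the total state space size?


State space = product of domain sizes of all variables.
Domain sizes:
  v1 (boolean): 2
  v2 (boolean): 2
  v3 (boolean): 2
  v4 (boolean): 2
Product = 2 * 2 * 2 * 2 = 16

16


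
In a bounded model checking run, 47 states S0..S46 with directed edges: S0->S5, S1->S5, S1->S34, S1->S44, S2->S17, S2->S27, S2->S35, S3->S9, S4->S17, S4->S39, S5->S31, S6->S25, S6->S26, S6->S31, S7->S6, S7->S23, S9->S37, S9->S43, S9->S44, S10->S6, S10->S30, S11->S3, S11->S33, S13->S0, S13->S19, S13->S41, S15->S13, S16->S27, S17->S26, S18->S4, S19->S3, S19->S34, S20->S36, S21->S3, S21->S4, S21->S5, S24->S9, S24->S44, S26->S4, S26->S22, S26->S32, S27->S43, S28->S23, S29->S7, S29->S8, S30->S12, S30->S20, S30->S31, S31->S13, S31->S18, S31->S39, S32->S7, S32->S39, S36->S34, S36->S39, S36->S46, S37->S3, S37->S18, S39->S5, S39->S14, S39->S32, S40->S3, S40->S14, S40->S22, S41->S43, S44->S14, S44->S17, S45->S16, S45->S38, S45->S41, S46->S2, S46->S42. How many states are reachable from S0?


BFS from S0:
  layer 0: {S0}
  layer 1: {S5}
  layer 2: {S31}
  layer 3: {S13, S18, S39}
  layer 4: {S4, S14, S19, S32, S41}
  layer 5: {S3, S7, S17, S34, S43}
  layer 6: {S6, S9, S23, S26}
  layer 7: {S22, S25, S37, S44}
Reachable set: {S0, S3, S4, S5, S6, S7, S9, S13, S14, S17, S18, S19, S22, S23, S25, S26, S31, S32, S34, S37, S39, S41, S43, S44}
Count = 24

24


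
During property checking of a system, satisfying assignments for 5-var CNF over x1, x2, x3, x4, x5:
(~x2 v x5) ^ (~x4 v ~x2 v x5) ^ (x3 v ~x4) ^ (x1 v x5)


CNF with 4 clauses over 5 vars (32 assignments).
An assignment satisfies CNF iff every clause has >=1 true literal.
Check each row (bits = x1,x2,x3,x4,x5; clause T/F shown):
  row 0 [00000]: clauses=TTTF -> 0
  row 1 [00001]: clauses=TTTT -> 1
  row 2 [00010]: clauses=TTFF -> 0
  row 3 [00011]: clauses=TTFT -> 0
  row 4 [00100]: clauses=TTTF -> 0
  row 5 [00101]: clauses=TTTT -> 1
  row 6 [00110]: clauses=TTTF -> 0
  row 7 [00111]: clauses=TTTT -> 1
  row 8 [01000]: clauses=FTTF -> 0
  row 9 [01001]: clauses=TTTT -> 1
  row 10 [01010]: clauses=FFFF -> 0
  row 11 [01011]: clauses=TTFT -> 0
  row 12 [01100]: clauses=FTTF -> 0
  row 13 [01101]: clauses=TTTT -> 1
  row 14 [01110]: clauses=FFTF -> 0
  row 15 [01111]: clauses=TTTT -> 1
  row 16 [10000]: clauses=TTTT -> 1
  row 17 [10001]: clauses=TTTT -> 1
  row 18 [10010]: clauses=TTFT -> 0
  row 19 [10011]: clauses=TTFT -> 0
  row 20 [10100]: clauses=TTTT -> 1
  row 21 [10101]: clauses=TTTT -> 1
  row 22 [10110]: clauses=TTTT -> 1
  row 23 [10111]: clauses=TTTT -> 1
  row 24 [11000]: clauses=FTTT -> 0
  row 25 [11001]: clauses=TTTT -> 1
  row 26 [11010]: clauses=FFFT -> 0
  row 27 [11011]: clauses=TTFT -> 0
  row 28 [11100]: clauses=FTTT -> 0
  row 29 [11101]: clauses=TTTT -> 1
  row 30 [11110]: clauses=FFTT -> 0
  row 31 [11111]: clauses=TTTT -> 1
Full result column, 8 rows per line (x1,x2 fixed per line; x3,x4,x5 runs 000..111 left to right):
  rows 0-7 [x1,x2=00]: 01000101  (ones: 3)
  rows 8-15 [x1,x2=01]: 01000101  (ones: 3)
  rows 16-23 [x1,x2=10]: 11001111  (ones: 6)
  rows 24-31 [x1,x2=11]: 01000101  (ones: 3)
Satisfying assignments = 3+3+6+3 = 15

15


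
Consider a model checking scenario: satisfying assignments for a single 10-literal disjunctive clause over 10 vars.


Step 1: Total=2^10=1024
Step 2: Unsat when all 10 false: 2^0=1
Step 3: Sat=1024-1=1023

1023


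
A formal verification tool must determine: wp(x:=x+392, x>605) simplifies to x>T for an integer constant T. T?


Formula: wp(x:=E, P) = P[E/x] (substitute E for x in postcondition)
Step 1: Postcondition: x>605
Step 2: Substitute x+392 for x: x+392>605
Step 3: Solve for x: x > 605-392 = 213

213


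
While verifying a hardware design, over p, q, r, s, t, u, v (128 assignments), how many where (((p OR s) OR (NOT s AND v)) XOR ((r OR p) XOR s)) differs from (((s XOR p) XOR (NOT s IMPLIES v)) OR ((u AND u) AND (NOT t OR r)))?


F1 = (((p OR s) OR (NOT s AND v)) XOR ((r OR p) XOR s))
F2 = (((s XOR p) XOR (NOT s IMPLIES v)) OR ((u AND u) AND (NOT t OR r)))
Evaluate both on each of 128 rows (bits = p,q,r,s,t,u,v):
  row 0 [0000000]: F1=0 F2=0 -> 0
  row 1 [0000001]: F1=1 F2=1 -> 0
  row 2 [0000010]: F1=0 F2=1 (differ) -> 1
  row 3 [0000011]: F1=1 F2=1 -> 0
  row 4 [0000100]: F1=0 F2=0 -> 0
  (every remaining row is evaluated the same way; all 128 results are listed next)
Full result column, 8 rows per line (p,q,r,s fixed per line; t,u,v runs 000..111 left to right):
  rows 0-7 [p,q,r,s=0000]: 00100000  (ones: 1)
  rows 8-15 [p,q,r,s=0001]: 00110000  (ones: 2)
  rows 16-23 [p,q,r,s=0010]: 11011101  (ones: 6)
  rows 24-31 [p,q,r,s=0011]: 11001100  (ones: 4)
  rows 32-39 [p,q,r,s=0100]: 00100000  (ones: 1)
  rows 40-47 [p,q,r,s=0101]: 00110000  (ones: 2)
  rows 48-55 [p,q,r,s=0110]: 11011101  (ones: 6)
  rows 56-63 [p,q,r,s=0111]: 11001100  (ones: 4)
  rows 64-71 [p,q,r,s=1000]: 10111010  (ones: 5)
  rows 72-79 [p,q,r,s=1001]: 00000000  (ones: 0)
  rows 80-87 [p,q,r,s=1010]: 10111011  (ones: 6)
  rows 88-95 [p,q,r,s=1011]: 00000000  (ones: 0)
  rows 96-103 [p,q,r,s=1100]: 10111010  (ones: 5)
  rows 104-111 [p,q,r,s=1101]: 00000000  (ones: 0)
  rows 112-119 [p,q,r,s=1110]: 10111011  (ones: 6)
  rows 120-127 [p,q,r,s=1111]: 00000000  (ones: 0)
Disagreements = 1+2+6+4+1+2+6+4+5+0+6+0+5+0+6+0 = 48

48


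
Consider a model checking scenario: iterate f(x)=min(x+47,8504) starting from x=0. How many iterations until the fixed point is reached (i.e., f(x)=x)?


Step 1: x=0, cap=8504, increment=47
Step 2: x grows by 47 each step until capped at 8504; fixed point is x=8504
Step 3: iterations = ceil(8504/47) = 181

181


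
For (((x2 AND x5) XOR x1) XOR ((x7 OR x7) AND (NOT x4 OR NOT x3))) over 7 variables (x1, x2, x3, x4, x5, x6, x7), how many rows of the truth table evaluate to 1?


Formula: (((x2 AND x5) XOR x1) XOR ((x7 OR x7) AND (NOT x4 OR NOT x3))) over 7 vars (128 rows)
Evaluate each row (x1, x2, x3, x4, x5, x6, x7 as bits, MSB first):
  row 0 [0000000]: (((0 AND 0) XOR 0) XOR ((0 OR 0) AND (NOT 0 OR NOT 0))) -> 0
  row 1 [0000001]: (((0 AND 0) XOR 0) XOR ((1 OR 1) AND (NOT 0 OR NOT 0))) -> 1
  row 2 [0000010]: (((0 AND 0) XOR 0) XOR ((0 OR 0) AND (NOT 0 OR NOT 0))) -> 0
  row 3 [0000011]: (((0 AND 0) XOR 0) XOR ((1 OR 1) AND (NOT 0 OR NOT 0))) -> 1
  row 4 [0000100]: (((0 AND 1) XOR 0) XOR ((0 OR 0) AND (NOT 0 OR NOT 0))) -> 0
  (every remaining row is evaluated the same way; all 128 results are listed next)
Full result column, 8 rows per line (x1,x2,x3,x4 fixed per line; x5,x6,x7 runs 000..111 left to right):
  rows 0-7 [x1,x2,x3,x4=0000]: 01010101  (ones: 4)
  rows 8-15 [x1,x2,x3,x4=0001]: 01010101  (ones: 4)
  rows 16-23 [x1,x2,x3,x4=0010]: 01010101  (ones: 4)
  rows 24-31 [x1,x2,x3,x4=0011]: 00000000  (ones: 0)
  rows 32-39 [x1,x2,x3,x4=0100]: 01011010  (ones: 4)
  rows 40-47 [x1,x2,x3,x4=0101]: 01011010  (ones: 4)
  rows 48-55 [x1,x2,x3,x4=0110]: 01011010  (ones: 4)
  rows 56-63 [x1,x2,x3,x4=0111]: 00001111  (ones: 4)
  rows 64-71 [x1,x2,x3,x4=1000]: 10101010  (ones: 4)
  rows 72-79 [x1,x2,x3,x4=1001]: 10101010  (ones: 4)
  rows 80-87 [x1,x2,x3,x4=1010]: 10101010  (ones: 4)
  rows 88-95 [x1,x2,x3,x4=1011]: 11111111  (ones: 8)
  rows 96-103 [x1,x2,x3,x4=1100]: 10100101  (ones: 4)
  rows 104-111 [x1,x2,x3,x4=1101]: 10100101  (ones: 4)
  rows 112-119 [x1,x2,x3,x4=1110]: 10100101  (ones: 4)
  rows 120-127 [x1,x2,x3,x4=1111]: 11110000  (ones: 4)
Count of 1-rows = 4+4+4+0+4+4+4+4+4+4+4+8+4+4+4+4 = 64

64


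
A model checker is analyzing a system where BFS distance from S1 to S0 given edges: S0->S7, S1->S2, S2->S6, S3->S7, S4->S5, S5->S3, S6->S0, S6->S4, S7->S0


BFS layer-by-layer from S1:
  dist 0: {S1}
  dist 1: {S2}
  dist 2: {S6}
  dist 3: {S0, S4}
  -> S0 reached at distance 3
Shortest path length = 3

3


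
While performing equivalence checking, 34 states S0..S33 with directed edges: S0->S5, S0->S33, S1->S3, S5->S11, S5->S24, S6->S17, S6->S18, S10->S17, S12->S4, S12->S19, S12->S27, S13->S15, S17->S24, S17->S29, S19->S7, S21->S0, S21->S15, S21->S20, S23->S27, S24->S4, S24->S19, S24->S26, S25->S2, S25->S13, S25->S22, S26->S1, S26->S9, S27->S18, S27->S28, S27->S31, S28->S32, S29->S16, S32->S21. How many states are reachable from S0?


BFS from S0:
  layer 0: {S0}
  layer 1: {S5, S33}
  layer 2: {S11, S24}
  layer 3: {S4, S19, S26}
  layer 4: {S1, S7, S9}
  layer 5: {S3}
Reachable set: {S0, S1, S3, S4, S5, S7, S9, S11, S19, S24, S26, S33}
Count = 12

12


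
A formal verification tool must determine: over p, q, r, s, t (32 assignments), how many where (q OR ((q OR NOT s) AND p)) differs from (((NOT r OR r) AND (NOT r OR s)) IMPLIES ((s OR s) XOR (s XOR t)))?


F1 = (q OR ((q OR NOT s) AND p))
F2 = (((NOT r OR r) AND (NOT r OR s)) IMPLIES ((s OR s) XOR (s XOR t)))
Evaluate both on each of 32 rows (bits = p,q,r,s,t):
  row 0 [00000]: F1=0 F2=0 -> 0
  row 1 [00001]: F1=0 F2=1 (differ) -> 1
  row 2 [00010]: F1=0 F2=0 -> 0
  row 3 [00011]: F1=0 F2=1 (differ) -> 1
  row 4 [00100]: F1=0 F2=1 (differ) -> 1
  row 5 [00101]: F1=0 F2=1 (differ) -> 1
  row 6 [00110]: F1=0 F2=0 -> 0
  row 7 [00111]: F1=0 F2=1 (differ) -> 1
  row 8 [01000]: F1=1 F2=0 (differ) -> 1
  row 9 [01001]: F1=1 F2=1 -> 0
  row 10 [01010]: F1=1 F2=0 (differ) -> 1
  row 11 [01011]: F1=1 F2=1 -> 0
  row 12 [01100]: F1=1 F2=1 -> 0
  row 13 [01101]: F1=1 F2=1 -> 0
  row 14 [01110]: F1=1 F2=0 (differ) -> 1
  row 15 [01111]: F1=1 F2=1 -> 0
  row 16 [10000]: F1=1 F2=0 (differ) -> 1
  row 17 [10001]: F1=1 F2=1 -> 0
  row 18 [10010]: F1=0 F2=0 -> 0
  row 19 [10011]: F1=0 F2=1 (differ) -> 1
  row 20 [10100]: F1=1 F2=1 -> 0
  row 21 [10101]: F1=1 F2=1 -> 0
  row 22 [10110]: F1=0 F2=0 -> 0
  row 23 [10111]: F1=0 F2=1 (differ) -> 1
  row 24 [11000]: F1=1 F2=0 (differ) -> 1
  row 25 [11001]: F1=1 F2=1 -> 0
  row 26 [11010]: F1=1 F2=0 (differ) -> 1
  row 27 [11011]: F1=1 F2=1 -> 0
  row 28 [11100]: F1=1 F2=1 -> 0
  row 29 [11101]: F1=1 F2=1 -> 0
  row 30 [11110]: F1=1 F2=0 (differ) -> 1
  row 31 [11111]: F1=1 F2=1 -> 0
Full result column, 8 rows per line (p,q fixed per line; r,s,t runs 000..111 left to right):
  rows 0-7 [p,q=00]: 01011101  (ones: 5)
  rows 8-15 [p,q=01]: 10100010  (ones: 3)
  rows 16-23 [p,q=10]: 10010001  (ones: 3)
  rows 24-31 [p,q=11]: 10100010  (ones: 3)
Disagreements = 5+3+3+3 = 14

14


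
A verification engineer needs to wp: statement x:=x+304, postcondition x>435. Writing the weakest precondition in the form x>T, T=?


Formula: wp(x:=E, P) = P[E/x] (substitute E for x in postcondition)
Step 1: Postcondition: x>435
Step 2: Substitute x+304 for x: x+304>435
Step 3: Solve for x: x > 435-304 = 131

131


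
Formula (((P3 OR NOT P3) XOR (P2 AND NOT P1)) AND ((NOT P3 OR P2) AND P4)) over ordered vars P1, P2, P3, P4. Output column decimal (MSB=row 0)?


Formula: (((P3 OR NOT P3) XOR (P2 AND NOT P1)) AND ((NOT P3 OR P2) AND P4)) over P1, P2, P3, P4 (16 rows)
Evaluate each row (bits = P1,P2,P3,P4, MSB first):
  row 0 [0000]: (((0 OR NOT 0) XOR (0 AND NOT 0)) AND ((NOT 0 OR 0) AND 0)) -> 0
  row 1 [0001]: (((0 OR NOT 0) XOR (0 AND NOT 0)) AND ((NOT 0 OR 0) AND 1)) -> 1
  row 2 [0010]: (((1 OR NOT 1) XOR (0 AND NOT 0)) AND ((NOT 1 OR 0) AND 0)) -> 0
  row 3 [0011]: (((1 OR NOT 1) XOR (0 AND NOT 0)) AND ((NOT 1 OR 0) AND 1)) -> 0
  row 4 [0100]: (((0 OR NOT 0) XOR (1 AND NOT 0)) AND ((NOT 0 OR 1) AND 0)) -> 0
  row 5 [0101]: (((0 OR NOT 0) XOR (1 AND NOT 0)) AND ((NOT 0 OR 1) AND 1)) -> 0
  row 6 [0110]: (((1 OR NOT 1) XOR (1 AND NOT 0)) AND ((NOT 1 OR 1) AND 0)) -> 0
  row 7 [0111]: (((1 OR NOT 1) XOR (1 AND NOT 0)) AND ((NOT 1 OR 1) AND 1)) -> 0
  row 8 [1000]: (((0 OR NOT 0) XOR (0 AND NOT 1)) AND ((NOT 0 OR 0) AND 0)) -> 0
  row 9 [1001]: (((0 OR NOT 0) XOR (0 AND NOT 1)) AND ((NOT 0 OR 0) AND 1)) -> 1
  row 10 [1010]: (((1 OR NOT 1) XOR (0 AND NOT 1)) AND ((NOT 1 OR 0) AND 0)) -> 0
  row 11 [1011]: (((1 OR NOT 1) XOR (0 AND NOT 1)) AND ((NOT 1 OR 0) AND 1)) -> 0
  row 12 [1100]: (((0 OR NOT 0) XOR (1 AND NOT 1)) AND ((NOT 0 OR 1) AND 0)) -> 0
  row 13 [1101]: (((0 OR NOT 0) XOR (1 AND NOT 1)) AND ((NOT 0 OR 1) AND 1)) -> 1
  row 14 [1110]: (((1 OR NOT 1) XOR (1 AND NOT 1)) AND ((NOT 1 OR 1) AND 0)) -> 0
  row 15 [1111]: (((1 OR NOT 1) XOR (1 AND NOT 1)) AND ((NOT 1 OR 1) AND 1)) -> 1
Full result column, 4 rows per line (P1,P2 fixed per line; P3,P4 runs 00..11 left to right):
  rows 0-3 [P1,P2=00]: 0100  = hex 4
  rows 4-7 [P1,P2=01]: 0000  = hex 0
  rows 8-11 [P1,P2=10]: 0100  = hex 4
  rows 12-15 [P1,P2=11]: 0101  = hex 5
Output column (row 0 .. row 15) = 0100000001000101
Output column grouped in 4s = 0100 0000 0100 0101 = 0x4045
Convert to decimal digit by digit (value = value*16 + digit):
  4 -> 4
  4*16 + 0 = 64
  64*16 + 4 = 1028
  1028*16 + 5 = 16453
Decimal = 16453

16453


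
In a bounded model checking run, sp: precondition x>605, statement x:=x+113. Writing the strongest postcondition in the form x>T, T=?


Formula: sp(P, x:=E) = exists old_x. (x = E[old_x/x]) AND P[old_x/x] (old_x is the value of x before the assignment; eliminate old_x by solving x = E[old_x/x] for old_x)
Step 1: Precondition P: x>605, i.e. old_x > 605
Step 2: Assignment gives x = old_x + 113, so old_x = x - 113
Step 3: Substitute into P: x - 113 > 605
Step 4: Simplify: x > 605+113 = 718

718


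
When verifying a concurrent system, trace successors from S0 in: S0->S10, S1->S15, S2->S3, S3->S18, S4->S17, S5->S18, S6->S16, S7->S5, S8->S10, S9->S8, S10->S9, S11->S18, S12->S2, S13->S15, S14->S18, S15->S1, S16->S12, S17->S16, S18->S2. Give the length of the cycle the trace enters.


Trace from S0 until a state repeats:
  S0 -> S10 -> S9 -> S8 -> S10
S10 first seen at step 1, revisited at step 4.
Cycle length = 4 - 1 = 3

3


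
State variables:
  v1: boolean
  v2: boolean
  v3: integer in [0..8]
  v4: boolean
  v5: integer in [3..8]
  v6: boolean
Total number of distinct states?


State space = product of domain sizes of all variables.
Domain sizes:
  v1 (boolean): 2
  v2 (boolean): 2
  v3 (integer in [0..8]): 9
  v4 (boolean): 2
  v5 (integer in [3..8]): 6
  v6 (boolean): 2
Product = 2 * 2 * 9 * 2 * 6 * 2 = 864

864


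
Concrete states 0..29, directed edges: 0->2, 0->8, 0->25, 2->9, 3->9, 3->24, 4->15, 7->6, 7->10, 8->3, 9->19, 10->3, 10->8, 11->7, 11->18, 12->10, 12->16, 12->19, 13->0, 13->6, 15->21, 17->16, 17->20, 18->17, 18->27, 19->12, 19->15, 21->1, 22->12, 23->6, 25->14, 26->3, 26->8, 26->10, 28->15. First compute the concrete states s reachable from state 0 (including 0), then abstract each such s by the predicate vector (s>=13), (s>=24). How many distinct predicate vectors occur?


BFS from 0:
Concrete reachable: {0, 1, 2, 3, 8, 9, 10, 12, 14, 15, 16, 19, 21, 24, 25}
Abstract via predicates (s>=13), (s>=24):
  (0,0) <- {0, 1, 2, 3, 8, 9, 10, 12}
  (1,0) <- {14, 15, 16, 19, 21}
  (1,1) <- {24, 25}
Distinct abstract states = 3

3


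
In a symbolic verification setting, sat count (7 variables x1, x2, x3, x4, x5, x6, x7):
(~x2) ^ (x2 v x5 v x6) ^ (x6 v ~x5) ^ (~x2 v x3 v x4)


CNF with 4 clauses over 7 vars (128 assignments).
An assignment satisfies CNF iff every clause has >=1 true literal.
Check each row (bits = x1,x2,x3,x4,x5,x6,x7; clause T/F shown):
  row 0 [0000000]: clauses=TFTT -> 0
  row 1 [0000001]: clauses=TFTT -> 0
  row 2 [0000010]: clauses=TTTT -> 1
  row 3 [0000011]: clauses=TTTT -> 1
  row 4 [0000100]: clauses=TTFT -> 0
  (every remaining row is evaluated the same way; all 128 results are listed next)
Full result column, 8 rows per line (x1,x2,x3,x4 fixed per line; x5,x6,x7 runs 000..111 left to right):
  rows 0-7 [x1,x2,x3,x4=0000]: 00110011  (ones: 4)
  rows 8-15 [x1,x2,x3,x4=0001]: 00110011  (ones: 4)
  rows 16-23 [x1,x2,x3,x4=0010]: 00110011  (ones: 4)
  rows 24-31 [x1,x2,x3,x4=0011]: 00110011  (ones: 4)
  rows 32-39 [x1,x2,x3,x4=0100]: 00000000  (ones: 0)
  rows 40-47 [x1,x2,x3,x4=0101]: 00000000  (ones: 0)
  rows 48-55 [x1,x2,x3,x4=0110]: 00000000  (ones: 0)
  rows 56-63 [x1,x2,x3,x4=0111]: 00000000  (ones: 0)
  rows 64-71 [x1,x2,x3,x4=1000]: 00110011  (ones: 4)
  rows 72-79 [x1,x2,x3,x4=1001]: 00110011  (ones: 4)
  rows 80-87 [x1,x2,x3,x4=1010]: 00110011  (ones: 4)
  rows 88-95 [x1,x2,x3,x4=1011]: 00110011  (ones: 4)
  rows 96-103 [x1,x2,x3,x4=1100]: 00000000  (ones: 0)
  rows 104-111 [x1,x2,x3,x4=1101]: 00000000  (ones: 0)
  rows 112-119 [x1,x2,x3,x4=1110]: 00000000  (ones: 0)
  rows 120-127 [x1,x2,x3,x4=1111]: 00000000  (ones: 0)
Satisfying assignments = 4+4+4+4+0+0+0+0+4+4+4+4+0+0+0+0 = 32

32


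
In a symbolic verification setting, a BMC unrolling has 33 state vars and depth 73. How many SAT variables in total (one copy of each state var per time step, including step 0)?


BMC unrolls to depth k, creating one copy of each state var for steps 0..k.
Step count = 73 + 1 = 74 (steps 0 through 73)
Vars per step = 33
Total = 33 * 74 = 2442

2442


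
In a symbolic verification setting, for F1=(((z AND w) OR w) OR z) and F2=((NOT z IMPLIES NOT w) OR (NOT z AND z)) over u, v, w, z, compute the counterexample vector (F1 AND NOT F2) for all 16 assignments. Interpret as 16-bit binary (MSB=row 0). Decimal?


F1 = (((z AND w) OR w) OR z)
F2 = ((NOT z IMPLIES NOT w) OR (NOT z AND z))
Counterexample to F1=>F2 is where F1=1 and F2=0.
Evaluate each row (bits = u,v,w,z, MSB first):
  row 0 [0000]: F1=0 F2=1 -> F1&~F2 -> 0
  row 1 [0001]: F1=1 F2=1 -> F1&~F2 -> 0
  row 2 [0010]: F1=1 F2=0 -> F1&~F2 -> 1
  row 3 [0011]: F1=1 F2=1 -> F1&~F2 -> 0
  row 4 [0100]: F1=0 F2=1 -> F1&~F2 -> 0
  row 5 [0101]: F1=1 F2=1 -> F1&~F2 -> 0
  row 6 [0110]: F1=1 F2=0 -> F1&~F2 -> 1
  row 7 [0111]: F1=1 F2=1 -> F1&~F2 -> 0
  row 8 [1000]: F1=0 F2=1 -> F1&~F2 -> 0
  row 9 [1001]: F1=1 F2=1 -> F1&~F2 -> 0
  row 10 [1010]: F1=1 F2=0 -> F1&~F2 -> 1
  row 11 [1011]: F1=1 F2=1 -> F1&~F2 -> 0
  row 12 [1100]: F1=0 F2=1 -> F1&~F2 -> 0
  row 13 [1101]: F1=1 F2=1 -> F1&~F2 -> 0
  row 14 [1110]: F1=1 F2=0 -> F1&~F2 -> 1
  row 15 [1111]: F1=1 F2=1 -> F1&~F2 -> 0
Full result column, 4 rows per line (u,v fixed per line; w,z runs 00..11 left to right):
  rows 0-3 [u,v=00]: 0010  = hex 2
  rows 4-7 [u,v=01]: 0010  = hex 2
  rows 8-11 [u,v=10]: 0010  = hex 2
  rows 12-15 [u,v=11]: 0010  = hex 2
Counterexample vector (row 0 .. row 15) = 0010001000100010
Output column grouped in 4s = 0010 0010 0010 0010 = 0x2222
Convert to decimal digit by digit (value = value*16 + digit):
  2 -> 2
  2*16 + 2 = 34
  34*16 + 2 = 546
  546*16 + 2 = 8738
Decimal = 8738

8738


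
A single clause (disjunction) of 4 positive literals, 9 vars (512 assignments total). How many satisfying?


Step 1: Total=2^9=512
Step 2: Unsat when all 4 false: 2^5=32
Step 3: Sat=512-32=480

480


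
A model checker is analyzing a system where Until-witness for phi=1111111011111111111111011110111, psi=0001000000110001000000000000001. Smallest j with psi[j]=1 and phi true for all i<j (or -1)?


(phi U psi) at 0: need smallest j with psi[j]=1 and phi[i]=1 for all i in [0,j).
Scan from step 0:
  step 0: phi=1, psi=0 -> continue
  step 1: phi=1, psi=0 -> continue
  step 2: phi=1, psi=0 -> continue
  step 3: psi=1 and phi held for [0,3) -> witness found
Witness step = 3

3


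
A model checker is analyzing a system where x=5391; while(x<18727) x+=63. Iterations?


Step 1: x goes from 5391 toward 18727 by 63; the body runs while x<18727, so iterations = ceil((bound-start)/step)
Step 2: Distance=13336
Step 3: ceil(13336/63)=212

212


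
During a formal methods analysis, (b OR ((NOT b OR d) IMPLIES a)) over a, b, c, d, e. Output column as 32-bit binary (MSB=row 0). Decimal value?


Formula: (b OR ((NOT b OR d) IMPLIES a)) over a, b, c, d, e (32 rows)
Evaluate each row (bits = a,b,c,d,e, MSB first):
  row 0 [00000]: (0 OR ((NOT 0 OR 0) IMPLIES 0)) -> 0
  row 1 [00001]: (0 OR ((NOT 0 OR 0) IMPLIES 0)) -> 0
  row 2 [00010]: (0 OR ((NOT 0 OR 1) IMPLIES 0)) -> 0
  row 3 [00011]: (0 OR ((NOT 0 OR 1) IMPLIES 0)) -> 0
  row 4 [00100]: (0 OR ((NOT 0 OR 0) IMPLIES 0)) -> 0
  row 5 [00101]: (0 OR ((NOT 0 OR 0) IMPLIES 0)) -> 0
  row 6 [00110]: (0 OR ((NOT 0 OR 1) IMPLIES 0)) -> 0
  row 7 [00111]: (0 OR ((NOT 0 OR 1) IMPLIES 0)) -> 0
  row 8 [01000]: (1 OR ((NOT 1 OR 0) IMPLIES 0)) -> 1
  row 9 [01001]: (1 OR ((NOT 1 OR 0) IMPLIES 0)) -> 1
  row 10 [01010]: (1 OR ((NOT 1 OR 1) IMPLIES 0)) -> 1
  row 11 [01011]: (1 OR ((NOT 1 OR 1) IMPLIES 0)) -> 1
  row 12 [01100]: (1 OR ((NOT 1 OR 0) IMPLIES 0)) -> 1
  row 13 [01101]: (1 OR ((NOT 1 OR 0) IMPLIES 0)) -> 1
  row 14 [01110]: (1 OR ((NOT 1 OR 1) IMPLIES 0)) -> 1
  row 15 [01111]: (1 OR ((NOT 1 OR 1) IMPLIES 0)) -> 1
  row 16 [10000]: (0 OR ((NOT 0 OR 0) IMPLIES 1)) -> 1
  row 17 [10001]: (0 OR ((NOT 0 OR 0) IMPLIES 1)) -> 1
  row 18 [10010]: (0 OR ((NOT 0 OR 1) IMPLIES 1)) -> 1
  row 19 [10011]: (0 OR ((NOT 0 OR 1) IMPLIES 1)) -> 1
  row 20 [10100]: (0 OR ((NOT 0 OR 0) IMPLIES 1)) -> 1
  row 21 [10101]: (0 OR ((NOT 0 OR 0) IMPLIES 1)) -> 1
  row 22 [10110]: (0 OR ((NOT 0 OR 1) IMPLIES 1)) -> 1
  row 23 [10111]: (0 OR ((NOT 0 OR 1) IMPLIES 1)) -> 1
  row 24 [11000]: (1 OR ((NOT 1 OR 0) IMPLIES 1)) -> 1
  row 25 [11001]: (1 OR ((NOT 1 OR 0) IMPLIES 1)) -> 1
  row 26 [11010]: (1 OR ((NOT 1 OR 1) IMPLIES 1)) -> 1
  row 27 [11011]: (1 OR ((NOT 1 OR 1) IMPLIES 1)) -> 1
  row 28 [11100]: (1 OR ((NOT 1 OR 0) IMPLIES 1)) -> 1
  row 29 [11101]: (1 OR ((NOT 1 OR 0) IMPLIES 1)) -> 1
  row 30 [11110]: (1 OR ((NOT 1 OR 1) IMPLIES 1)) -> 1
  row 31 [11111]: (1 OR ((NOT 1 OR 1) IMPLIES 1)) -> 1
Full result column, 4 rows per line (a,b,c fixed per line; d,e runs 00..11 left to right):
  rows 0-3 [a,b,c=000]: 0000  = hex 0
  rows 4-7 [a,b,c=001]: 0000  = hex 0
  rows 8-11 [a,b,c=010]: 1111  = hex F
  rows 12-15 [a,b,c=011]: 1111  = hex F
  rows 16-19 [a,b,c=100]: 1111  = hex F
  rows 20-23 [a,b,c=101]: 1111  = hex F
  rows 24-27 [a,b,c=110]: 1111  = hex F
  rows 28-31 [a,b,c=111]: 1111  = hex F
Output column (row 0 .. row 31) = 00000000111111111111111111111111
Output column grouped in 4s = 0000 0000 1111 1111 1111 1111 1111 1111 = 0x00FFFFFF
Convert to decimal digit by digit (value = value*16 + digit):
  0 -> 0
  0*16 + 0 = 0
  0*16 + 15 (F) = 15
  15*16 + 15 (F) = 255
  255*16 + 15 (F) = 4095
  4095*16 + 15 (F) = 65535
  65535*16 + 15 (F) = 1048575
  1048575*16 + 15 (F) = 16777215
Decimal = 16777215

16777215


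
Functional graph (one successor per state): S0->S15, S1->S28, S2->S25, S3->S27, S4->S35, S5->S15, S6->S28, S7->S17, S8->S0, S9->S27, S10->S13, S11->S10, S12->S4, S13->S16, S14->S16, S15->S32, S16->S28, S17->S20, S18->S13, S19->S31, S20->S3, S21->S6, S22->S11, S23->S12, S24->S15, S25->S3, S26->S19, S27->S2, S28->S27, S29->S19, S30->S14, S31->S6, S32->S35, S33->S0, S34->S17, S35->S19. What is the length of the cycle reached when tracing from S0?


Trace from S0 until a state repeats:
  S0 -> S15 -> S32 -> S35 -> S19 -> S31 -> S6 -> S28 -> S27 -> S2 -> S25 -> S3 -> S27
S27 first seen at step 8, revisited at step 12.
Cycle length = 12 - 8 = 4

4


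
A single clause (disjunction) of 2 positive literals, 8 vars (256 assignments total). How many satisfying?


Step 1: Total=2^8=256
Step 2: Unsat when all 2 false: 2^6=64
Step 3: Sat=256-64=192

192


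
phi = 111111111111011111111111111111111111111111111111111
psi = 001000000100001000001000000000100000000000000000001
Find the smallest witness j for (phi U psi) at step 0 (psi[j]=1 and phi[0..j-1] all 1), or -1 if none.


(phi U psi) at 0: need smallest j with psi[j]=1 and phi[i]=1 for all i in [0,j).
Scan from step 0:
  step 0: phi=1, psi=0 -> continue
  step 1: phi=1, psi=0 -> continue
  step 2: psi=1 and phi held for [0,2) -> witness found
Witness step = 2

2


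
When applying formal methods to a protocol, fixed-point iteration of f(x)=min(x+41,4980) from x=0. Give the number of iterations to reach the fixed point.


Step 1: x=0, cap=4980, increment=41
Step 2: x grows by 41 each step until capped at 4980; fixed point is x=4980
Step 3: iterations = ceil(4980/41) = 122

122


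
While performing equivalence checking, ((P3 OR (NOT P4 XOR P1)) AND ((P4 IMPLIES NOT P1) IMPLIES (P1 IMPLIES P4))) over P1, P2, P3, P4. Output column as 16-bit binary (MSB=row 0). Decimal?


Formula: ((P3 OR (NOT P4 XOR P1)) AND ((P4 IMPLIES NOT P1) IMPLIES (P1 IMPLIES P4))) over P1, P2, P3, P4 (16 rows)
Evaluate each row (bits = P1,P2,P3,P4, MSB first):
  row 0 [0000]: ((0 OR (NOT 0 XOR 0)) AND ((0 IMPLIES NOT 0) IMPLIES (0 IMPLIES 0))) -> 1
  row 1 [0001]: ((0 OR (NOT 1 XOR 0)) AND ((1 IMPLIES NOT 0) IMPLIES (0 IMPLIES 1))) -> 0
  row 2 [0010]: ((1 OR (NOT 0 XOR 0)) AND ((0 IMPLIES NOT 0) IMPLIES (0 IMPLIES 0))) -> 1
  row 3 [0011]: ((1 OR (NOT 1 XOR 0)) AND ((1 IMPLIES NOT 0) IMPLIES (0 IMPLIES 1))) -> 1
  row 4 [0100]: ((0 OR (NOT 0 XOR 0)) AND ((0 IMPLIES NOT 0) IMPLIES (0 IMPLIES 0))) -> 1
  row 5 [0101]: ((0 OR (NOT 1 XOR 0)) AND ((1 IMPLIES NOT 0) IMPLIES (0 IMPLIES 1))) -> 0
  row 6 [0110]: ((1 OR (NOT 0 XOR 0)) AND ((0 IMPLIES NOT 0) IMPLIES (0 IMPLIES 0))) -> 1
  row 7 [0111]: ((1 OR (NOT 1 XOR 0)) AND ((1 IMPLIES NOT 0) IMPLIES (0 IMPLIES 1))) -> 1
  row 8 [1000]: ((0 OR (NOT 0 XOR 1)) AND ((0 IMPLIES NOT 1) IMPLIES (1 IMPLIES 0))) -> 0
  row 9 [1001]: ((0 OR (NOT 1 XOR 1)) AND ((1 IMPLIES NOT 1) IMPLIES (1 IMPLIES 1))) -> 1
  row 10 [1010]: ((1 OR (NOT 0 XOR 1)) AND ((0 IMPLIES NOT 1) IMPLIES (1 IMPLIES 0))) -> 0
  row 11 [1011]: ((1 OR (NOT 1 XOR 1)) AND ((1 IMPLIES NOT 1) IMPLIES (1 IMPLIES 1))) -> 1
  row 12 [1100]: ((0 OR (NOT 0 XOR 1)) AND ((0 IMPLIES NOT 1) IMPLIES (1 IMPLIES 0))) -> 0
  row 13 [1101]: ((0 OR (NOT 1 XOR 1)) AND ((1 IMPLIES NOT 1) IMPLIES (1 IMPLIES 1))) -> 1
  row 14 [1110]: ((1 OR (NOT 0 XOR 1)) AND ((0 IMPLIES NOT 1) IMPLIES (1 IMPLIES 0))) -> 0
  row 15 [1111]: ((1 OR (NOT 1 XOR 1)) AND ((1 IMPLIES NOT 1) IMPLIES (1 IMPLIES 1))) -> 1
Full result column, 4 rows per line (P1,P2 fixed per line; P3,P4 runs 00..11 left to right):
  rows 0-3 [P1,P2=00]: 1011  = hex B
  rows 4-7 [P1,P2=01]: 1011  = hex B
  rows 8-11 [P1,P2=10]: 0101  = hex 5
  rows 12-15 [P1,P2=11]: 0101  = hex 5
Output column (row 0 .. row 15) = 1011101101010101
Output column grouped in 4s = 1011 1011 0101 0101 = 0xBB55
Convert to decimal digit by digit (value = value*16 + digit):
  B -> 11
  11*16 + 11 (B) = 187
  187*16 + 5 = 2997
  2997*16 + 5 = 47957
Decimal = 47957

47957


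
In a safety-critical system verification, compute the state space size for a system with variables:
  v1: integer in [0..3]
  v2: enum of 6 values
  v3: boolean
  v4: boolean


State space = product of domain sizes of all variables.
Domain sizes:
  v1 (integer in [0..3]): 4
  v2 (enum of 6 values): 6
  v3 (boolean): 2
  v4 (boolean): 2
Product = 4 * 6 * 2 * 2 = 96

96


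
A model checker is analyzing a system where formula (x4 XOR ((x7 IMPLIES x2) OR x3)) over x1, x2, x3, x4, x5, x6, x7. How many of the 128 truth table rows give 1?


Formula: (x4 XOR ((x7 IMPLIES x2) OR x3)) over 7 vars (128 rows)
Evaluate each row (x1, x2, x3, x4, x5, x6, x7 as bits, MSB first):
  row 0 [0000000]: (0 XOR ((0 IMPLIES 0) OR 0)) -> 1
  row 1 [0000001]: (0 XOR ((1 IMPLIES 0) OR 0)) -> 0
  row 2 [0000010]: (0 XOR ((0 IMPLIES 0) OR 0)) -> 1
  row 3 [0000011]: (0 XOR ((1 IMPLIES 0) OR 0)) -> 0
  row 4 [0000100]: (0 XOR ((0 IMPLIES 0) OR 0)) -> 1
  (every remaining row is evaluated the same way; all 128 results are listed next)
Full result column, 8 rows per line (x1,x2,x3,x4 fixed per line; x5,x6,x7 runs 000..111 left to right):
  rows 0-7 [x1,x2,x3,x4=0000]: 10101010  (ones: 4)
  rows 8-15 [x1,x2,x3,x4=0001]: 01010101  (ones: 4)
  rows 16-23 [x1,x2,x3,x4=0010]: 11111111  (ones: 8)
  rows 24-31 [x1,x2,x3,x4=0011]: 00000000  (ones: 0)
  rows 32-39 [x1,x2,x3,x4=0100]: 11111111  (ones: 8)
  rows 40-47 [x1,x2,x3,x4=0101]: 00000000  (ones: 0)
  rows 48-55 [x1,x2,x3,x4=0110]: 11111111  (ones: 8)
  rows 56-63 [x1,x2,x3,x4=0111]: 00000000  (ones: 0)
  rows 64-71 [x1,x2,x3,x4=1000]: 10101010  (ones: 4)
  rows 72-79 [x1,x2,x3,x4=1001]: 01010101  (ones: 4)
  rows 80-87 [x1,x2,x3,x4=1010]: 11111111  (ones: 8)
  rows 88-95 [x1,x2,x3,x4=1011]: 00000000  (ones: 0)
  rows 96-103 [x1,x2,x3,x4=1100]: 11111111  (ones: 8)
  rows 104-111 [x1,x2,x3,x4=1101]: 00000000  (ones: 0)
  rows 112-119 [x1,x2,x3,x4=1110]: 11111111  (ones: 8)
  rows 120-127 [x1,x2,x3,x4=1111]: 00000000  (ones: 0)
Count of 1-rows = 4+4+8+0+8+0+8+0+4+4+8+0+8+0+8+0 = 64

64


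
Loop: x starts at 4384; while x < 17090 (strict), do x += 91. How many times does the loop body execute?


Step 1: x goes from 4384 toward 17090 by 91; the body runs while x<17090, so iterations = ceil((bound-start)/step)
Step 2: Distance=12706
Step 3: ceil(12706/91)=140

140


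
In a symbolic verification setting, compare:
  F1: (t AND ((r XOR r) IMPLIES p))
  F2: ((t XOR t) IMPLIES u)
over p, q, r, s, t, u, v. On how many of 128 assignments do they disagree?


F1 = (t AND ((r XOR r) IMPLIES p))
F2 = ((t XOR t) IMPLIES u)
Evaluate both on each of 128 rows (bits = p,q,r,s,t,u,v):
  row 0 [0000000]: F1=0 F2=1 (differ) -> 1
  row 1 [0000001]: F1=0 F2=1 (differ) -> 1
  row 2 [0000010]: F1=0 F2=1 (differ) -> 1
  row 3 [0000011]: F1=0 F2=1 (differ) -> 1
  row 4 [0000100]: F1=1 F2=1 -> 0
  (every remaining row is evaluated the same way; all 128 results are listed next)
Full result column, 8 rows per line (p,q,r,s fixed per line; t,u,v runs 000..111 left to right):
  rows 0-7 [p,q,r,s=0000]: 11110000  (ones: 4)
  rows 8-15 [p,q,r,s=0001]: 11110000  (ones: 4)
  rows 16-23 [p,q,r,s=0010]: 11110000  (ones: 4)
  rows 24-31 [p,q,r,s=0011]: 11110000  (ones: 4)
  rows 32-39 [p,q,r,s=0100]: 11110000  (ones: 4)
  rows 40-47 [p,q,r,s=0101]: 11110000  (ones: 4)
  rows 48-55 [p,q,r,s=0110]: 11110000  (ones: 4)
  rows 56-63 [p,q,r,s=0111]: 11110000  (ones: 4)
  rows 64-71 [p,q,r,s=1000]: 11110000  (ones: 4)
  rows 72-79 [p,q,r,s=1001]: 11110000  (ones: 4)
  rows 80-87 [p,q,r,s=1010]: 11110000  (ones: 4)
  rows 88-95 [p,q,r,s=1011]: 11110000  (ones: 4)
  rows 96-103 [p,q,r,s=1100]: 11110000  (ones: 4)
  rows 104-111 [p,q,r,s=1101]: 11110000  (ones: 4)
  rows 112-119 [p,q,r,s=1110]: 11110000  (ones: 4)
  rows 120-127 [p,q,r,s=1111]: 11110000  (ones: 4)
Disagreements = 4+4+4+4+4+4+4+4+4+4+4+4+4+4+4+4 = 64

64
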